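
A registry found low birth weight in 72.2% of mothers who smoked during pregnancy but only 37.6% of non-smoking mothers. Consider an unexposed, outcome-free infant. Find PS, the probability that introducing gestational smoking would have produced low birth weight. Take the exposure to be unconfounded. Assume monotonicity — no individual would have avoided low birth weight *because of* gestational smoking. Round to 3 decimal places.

PS ≈ 0.554

p₁ = 0.722, p₀ = 0.376.
Under exogeneity and monotonicity, PS = (p₁ − p₀) / (1 − p₀).
PS = (0.722 − 0.376) / (1 − 0.376) = 0.346 / 0.624 ≈ 0.5545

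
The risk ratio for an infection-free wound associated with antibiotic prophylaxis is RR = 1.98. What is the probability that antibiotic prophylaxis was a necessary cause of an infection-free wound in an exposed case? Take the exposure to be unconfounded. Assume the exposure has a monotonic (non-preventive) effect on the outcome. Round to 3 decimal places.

Under exogeneity and monotonicity, PN = (RR − 1) / RR = 1 − 1/RR.
PN = (1.98 − 1) / 1.98 = 0.98 / 1.98 ≈ 0.4949

PN ≈ 0.495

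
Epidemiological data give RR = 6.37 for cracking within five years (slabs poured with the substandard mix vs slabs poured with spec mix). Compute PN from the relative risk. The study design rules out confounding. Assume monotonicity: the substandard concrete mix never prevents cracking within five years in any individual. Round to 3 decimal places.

PN ≈ 0.843

Under exogeneity and monotonicity, PN = (RR − 1) / RR = 1 − 1/RR.
PN = (6.37 − 1) / 6.37 = 5.37 / 6.37 ≈ 0.8430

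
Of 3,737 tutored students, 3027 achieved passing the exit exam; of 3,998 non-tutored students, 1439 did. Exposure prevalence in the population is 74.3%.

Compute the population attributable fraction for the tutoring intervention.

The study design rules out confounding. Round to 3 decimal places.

p₁ = P(outcome | exposed) = 3027/3737 = 0.81001
p₀ = P(outcome | unexposed) = 1439/3998 = 0.35993
Overall risk P(Y=1) = π·p₁ + (1−π)·p₀ = 0.743×0.81001 + 0.257×0.35993 = 0.69434.
Under exogeneity, PAF = [P(Y=1) − p₀] / P(Y=1).
PAF = (0.69434 − 0.35993) / 0.69434 ≈ 0.4816

PAF ≈ 0.482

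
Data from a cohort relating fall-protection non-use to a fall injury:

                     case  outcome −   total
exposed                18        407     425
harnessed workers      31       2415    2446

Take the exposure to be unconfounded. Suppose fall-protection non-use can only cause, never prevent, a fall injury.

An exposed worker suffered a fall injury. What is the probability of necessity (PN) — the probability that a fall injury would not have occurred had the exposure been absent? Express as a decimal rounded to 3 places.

p₁ = P(outcome | exposed) = 18/425 = 0.042353
p₀ = P(outcome | unexposed) = 31/2446 = 0.012674
Under exogeneity and monotonicity, PN = (p₁ − p₀) / p₁.
PN = (0.042353 − 0.012674) / 0.042353 = 0.029679 / 0.042353 ≈ 0.7008

PN ≈ 0.701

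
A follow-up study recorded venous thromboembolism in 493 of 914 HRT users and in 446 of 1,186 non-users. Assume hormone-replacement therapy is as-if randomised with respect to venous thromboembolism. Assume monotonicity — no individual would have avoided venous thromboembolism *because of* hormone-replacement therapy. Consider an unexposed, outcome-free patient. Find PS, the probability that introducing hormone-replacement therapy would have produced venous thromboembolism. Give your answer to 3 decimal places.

p₁ = P(outcome | exposed) = 493/914 = 0.53939
p₀ = P(outcome | unexposed) = 446/1186 = 0.37605
Under exogeneity and monotonicity, PS = (p₁ − p₀) / (1 − p₀).
PS = (0.53939 − 0.37605) / (1 − 0.37605) = 0.16333 / 0.62395 ≈ 0.2618

PS ≈ 0.262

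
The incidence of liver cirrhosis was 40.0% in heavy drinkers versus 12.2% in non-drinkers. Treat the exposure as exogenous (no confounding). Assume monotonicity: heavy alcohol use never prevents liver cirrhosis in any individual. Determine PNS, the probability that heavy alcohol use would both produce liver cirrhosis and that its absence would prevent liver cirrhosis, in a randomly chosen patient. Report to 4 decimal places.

p₁ = 0.4, p₀ = 0.122.
Under exogeneity and monotonicity, PNS = p₁ − p₀.
PNS = 0.4 − 0.122 = 0.278

PNS ≈ 0.2780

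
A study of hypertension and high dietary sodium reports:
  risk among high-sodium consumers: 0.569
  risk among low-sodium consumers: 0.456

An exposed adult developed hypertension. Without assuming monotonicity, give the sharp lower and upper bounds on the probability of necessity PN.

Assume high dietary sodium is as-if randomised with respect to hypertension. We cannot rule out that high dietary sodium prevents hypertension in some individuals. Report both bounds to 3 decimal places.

0.199 ≤ PN ≤ 0.956

Let p₁ = 0.569, p₀ = 0.456.
Under exogeneity alone the bounds on PN are max{0,(p₁−p₀)/p₁} ≤ PN ≤ min{1,(1−p₀)/p₁}.
  lower = (p₁ − p₀)/p₁ = 0.113 / 0.569 ≈ 0.1986
  upper = min{1, (1 − p₀)/p₁} = 0.544 / 0.569 ≈ 0.9561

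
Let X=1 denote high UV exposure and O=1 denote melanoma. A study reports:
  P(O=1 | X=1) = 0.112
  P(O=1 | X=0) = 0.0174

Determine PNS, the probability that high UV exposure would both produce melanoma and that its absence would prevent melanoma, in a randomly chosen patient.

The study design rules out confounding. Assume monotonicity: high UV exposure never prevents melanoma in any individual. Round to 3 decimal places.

Let p₁ = 0.112, p₀ = 0.0174.
Under exogeneity and monotonicity, PNS = p₁ − p₀.
PNS = 0.112 − 0.0174 = 0.0946

PNS ≈ 0.095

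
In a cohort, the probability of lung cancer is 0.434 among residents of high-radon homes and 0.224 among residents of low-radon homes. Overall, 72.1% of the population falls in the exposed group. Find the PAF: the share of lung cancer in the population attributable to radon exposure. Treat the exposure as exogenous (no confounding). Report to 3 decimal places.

Let p₁ = 0.434, p₀ = 0.224.
Overall risk P(Y=1) = π·p₁ + (1−π)·p₀ = 0.721×0.434 + 0.279×0.224 = 0.37541.
Under exogeneity, PAF = [P(Y=1) − p₀] / P(Y=1).
PAF = (0.37541 − 0.224) / 0.37541 ≈ 0.4033

PAF ≈ 0.403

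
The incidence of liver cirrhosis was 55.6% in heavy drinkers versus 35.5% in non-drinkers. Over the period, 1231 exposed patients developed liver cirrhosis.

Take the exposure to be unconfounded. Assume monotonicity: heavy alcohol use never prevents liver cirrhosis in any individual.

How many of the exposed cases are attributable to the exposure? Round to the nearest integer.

p₁ = 0.556, p₀ = 0.355.
PN = (p₁ − p₀)/p₁ = (0.556 − 0.355) / 0.556 ≈ 0.36151.
Attributable cases ≈ PN × (exposed cases) = 0.36151 × 1231 ≈ 445.02.

about 445 cases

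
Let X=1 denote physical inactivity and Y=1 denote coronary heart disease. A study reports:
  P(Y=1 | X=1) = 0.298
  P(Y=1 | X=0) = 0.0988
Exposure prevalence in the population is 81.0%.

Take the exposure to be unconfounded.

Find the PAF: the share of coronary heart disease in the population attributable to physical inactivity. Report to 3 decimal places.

Let p₁ = 0.298, p₀ = 0.0988.
Overall risk P(Y=1) = π·p₁ + (1−π)·p₀ = 0.81×0.298 + 0.19×0.0988 = 0.26015.
Under exogeneity, PAF = [P(Y=1) − p₀] / P(Y=1).
PAF = (0.26015 − 0.0988) / 0.26015 ≈ 0.6202

PAF ≈ 0.620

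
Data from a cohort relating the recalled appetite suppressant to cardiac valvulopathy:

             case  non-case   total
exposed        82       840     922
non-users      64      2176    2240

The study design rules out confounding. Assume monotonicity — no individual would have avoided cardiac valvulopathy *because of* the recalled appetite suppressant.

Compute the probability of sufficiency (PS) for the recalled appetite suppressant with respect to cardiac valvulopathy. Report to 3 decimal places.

PS ≈ 0.062

p₁ = P(outcome | exposed) = 82/922 = 0.088937
p₀ = P(outcome | unexposed) = 64/2240 = 0.028571
Under exogeneity and monotonicity, PS = (p₁ − p₀)/(1 − p₀).
PS = (0.088937 − 0.028571) / 0.97143 ≈ 0.0621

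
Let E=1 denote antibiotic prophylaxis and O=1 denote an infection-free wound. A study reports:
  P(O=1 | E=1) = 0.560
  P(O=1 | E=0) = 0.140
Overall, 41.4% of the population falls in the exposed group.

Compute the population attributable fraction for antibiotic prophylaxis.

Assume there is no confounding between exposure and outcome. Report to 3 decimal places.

PAF ≈ 0.554

Let p₁ = 0.56, p₀ = 0.14.
Overall risk P(Y=1) = π·p₁ + (1−π)·p₀ = 0.414×0.56 + 0.586×0.14 = 0.31388.
Under exogeneity, PAF = [P(Y=1) − p₀] / P(Y=1).
PAF = (0.31388 − 0.14) / 0.31388 ≈ 0.5540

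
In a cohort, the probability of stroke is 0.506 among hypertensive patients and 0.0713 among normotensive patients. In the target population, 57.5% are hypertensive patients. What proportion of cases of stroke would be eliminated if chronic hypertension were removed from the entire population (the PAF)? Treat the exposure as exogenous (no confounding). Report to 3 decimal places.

Let p₁ = 0.506, p₀ = 0.0713.
Overall risk P(Y=1) = π·p₁ + (1−π)·p₀ = 0.575×0.506 + 0.425×0.0713 = 0.32125.
Under exogeneity, PAF = [P(Y=1) − p₀] / P(Y=1).
PAF = (0.32125 − 0.0713) / 0.32125 ≈ 0.7781

PAF ≈ 0.778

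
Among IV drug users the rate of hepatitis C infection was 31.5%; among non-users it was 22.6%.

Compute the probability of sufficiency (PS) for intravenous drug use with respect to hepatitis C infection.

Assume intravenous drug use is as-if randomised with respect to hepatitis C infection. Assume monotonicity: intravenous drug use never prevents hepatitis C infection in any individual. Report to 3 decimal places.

PS ≈ 0.115

p₁ = 0.315, p₀ = 0.226.
Under exogeneity and monotonicity, PS = (p₁ − p₀) / (1 − p₀).
PS = (0.315 − 0.226) / (1 − 0.226) = 0.089 / 0.774 ≈ 0.1150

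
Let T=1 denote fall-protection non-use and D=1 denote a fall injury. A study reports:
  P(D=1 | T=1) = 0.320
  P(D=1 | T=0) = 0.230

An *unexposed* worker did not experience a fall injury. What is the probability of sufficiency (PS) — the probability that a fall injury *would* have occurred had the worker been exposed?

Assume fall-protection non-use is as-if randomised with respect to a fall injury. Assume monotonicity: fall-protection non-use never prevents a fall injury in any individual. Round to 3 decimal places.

Let p₁ = 0.32, p₀ = 0.23.
Under exogeneity and monotonicity, PS = (p₁ − p₀) / (1 − p₀).
PS = (0.32 − 0.23) / (1 − 0.23) = 0.09 / 0.77 ≈ 0.1169

PS ≈ 0.117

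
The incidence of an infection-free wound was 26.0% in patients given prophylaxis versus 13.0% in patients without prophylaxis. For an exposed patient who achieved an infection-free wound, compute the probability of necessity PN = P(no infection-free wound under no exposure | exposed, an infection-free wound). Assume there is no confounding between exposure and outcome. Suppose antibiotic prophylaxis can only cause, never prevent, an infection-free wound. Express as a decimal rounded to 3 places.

p₁ = 0.26, p₀ = 0.13.
Under exogeneity and monotonicity, PN = (p₁ − p₀) / p₁.
PN = (0.26 − 0.13) / 0.26 = 0.13 / 0.26 ≈ 0.5000

PN ≈ 0.500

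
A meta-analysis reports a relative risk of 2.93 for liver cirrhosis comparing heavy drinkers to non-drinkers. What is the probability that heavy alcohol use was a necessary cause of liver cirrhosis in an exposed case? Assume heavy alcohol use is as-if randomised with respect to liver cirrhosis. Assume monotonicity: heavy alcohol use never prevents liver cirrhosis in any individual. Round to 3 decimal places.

PN ≈ 0.659

Under exogeneity and monotonicity, PN = (RR − 1) / RR = 1 − 1/RR.
PN = (2.93 − 1) / 2.93 = 1.93 / 2.93 ≈ 0.6587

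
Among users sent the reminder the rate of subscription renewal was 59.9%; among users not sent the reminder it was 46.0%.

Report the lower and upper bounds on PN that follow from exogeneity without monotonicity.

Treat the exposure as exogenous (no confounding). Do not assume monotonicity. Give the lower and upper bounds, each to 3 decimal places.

0.232 ≤ PN ≤ 0.902

p₁ = 0.599, p₀ = 0.46.
Under exogeneity alone the bounds on PN are max{0,(p₁−p₀)/p₁} ≤ PN ≤ min{1,(1−p₀)/p₁}.
  lower = (p₁ − p₀)/p₁ = 0.139 / 0.599 ≈ 0.2321
  upper = min{1, (1 − p₀)/p₁} = 0.54 / 0.599 ≈ 0.9015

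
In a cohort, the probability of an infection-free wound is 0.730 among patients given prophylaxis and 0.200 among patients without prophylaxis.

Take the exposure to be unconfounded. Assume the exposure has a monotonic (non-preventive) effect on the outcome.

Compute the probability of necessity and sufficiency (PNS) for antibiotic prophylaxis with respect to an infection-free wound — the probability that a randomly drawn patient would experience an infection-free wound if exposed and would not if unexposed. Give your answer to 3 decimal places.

Let p₁ = 0.73, p₀ = 0.2.
Under exogeneity and monotonicity, PNS = p₁ − p₀.
PNS = 0.73 − 0.2 = 0.53

PNS ≈ 0.530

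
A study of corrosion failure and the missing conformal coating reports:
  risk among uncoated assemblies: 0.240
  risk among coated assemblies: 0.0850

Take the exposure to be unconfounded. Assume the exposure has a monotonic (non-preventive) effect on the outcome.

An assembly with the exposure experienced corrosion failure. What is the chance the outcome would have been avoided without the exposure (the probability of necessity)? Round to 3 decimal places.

PN ≈ 0.646

Let p₁ = 0.24, p₀ = 0.085.
Under exogeneity and monotonicity, PN = (p₁ − p₀) / p₁.
PN = (0.24 − 0.085) / 0.24 = 0.155 / 0.24 ≈ 0.6458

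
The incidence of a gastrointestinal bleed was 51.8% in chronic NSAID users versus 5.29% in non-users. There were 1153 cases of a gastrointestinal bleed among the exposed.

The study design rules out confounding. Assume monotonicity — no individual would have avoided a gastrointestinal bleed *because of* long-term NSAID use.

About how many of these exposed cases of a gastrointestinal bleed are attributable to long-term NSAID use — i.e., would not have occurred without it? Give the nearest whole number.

p₁ = 0.518, p₀ = 0.0529.
PN = (p₁ − p₀)/p₁ = (0.518 − 0.0529) / 0.518 ≈ 0.89788.
Attributable cases ≈ PN × (exposed cases) = 0.89788 × 1153 ≈ 1035.25.

about 1035 cases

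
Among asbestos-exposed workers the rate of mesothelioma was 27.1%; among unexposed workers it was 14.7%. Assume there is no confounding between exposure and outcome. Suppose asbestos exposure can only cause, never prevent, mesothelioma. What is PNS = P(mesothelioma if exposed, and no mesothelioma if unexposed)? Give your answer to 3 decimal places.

PNS ≈ 0.124

p₁ = 0.271, p₀ = 0.147.
Under exogeneity and monotonicity, PNS = p₁ − p₀.
PNS = 0.271 − 0.147 = 0.124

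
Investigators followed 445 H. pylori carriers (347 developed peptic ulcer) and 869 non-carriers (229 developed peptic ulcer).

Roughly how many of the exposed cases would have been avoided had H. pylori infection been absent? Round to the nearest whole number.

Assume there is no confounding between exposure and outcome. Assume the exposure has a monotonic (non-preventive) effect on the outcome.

about 230 cases

p₁ = P(outcome | exposed) = 347/445 = 0.77978
p₀ = P(outcome | unexposed) = 229/869 = 0.26352
PN = (p₁ − p₀)/p₁ = (0.77978 − 0.26352) / 0.77978 ≈ 0.66205.
Attributable cases ≈ PN × (exposed cases) = 0.66205 × 347 ≈ 229.73.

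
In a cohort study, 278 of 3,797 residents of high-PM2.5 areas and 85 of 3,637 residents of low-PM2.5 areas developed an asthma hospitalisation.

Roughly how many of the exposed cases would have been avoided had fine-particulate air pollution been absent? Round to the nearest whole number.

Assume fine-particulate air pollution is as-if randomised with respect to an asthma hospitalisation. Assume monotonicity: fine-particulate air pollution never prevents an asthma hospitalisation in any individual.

about 189 cases

p₁ = P(outcome | exposed) = 278/3797 = 0.073216
p₀ = P(outcome | unexposed) = 85/3637 = 0.023371
PN = (p₁ − p₀)/p₁ = (0.073216 − 0.023371) / 0.073216 ≈ 0.68079.
Attributable cases ≈ PN × (exposed cases) = 0.68079 × 278 ≈ 189.26.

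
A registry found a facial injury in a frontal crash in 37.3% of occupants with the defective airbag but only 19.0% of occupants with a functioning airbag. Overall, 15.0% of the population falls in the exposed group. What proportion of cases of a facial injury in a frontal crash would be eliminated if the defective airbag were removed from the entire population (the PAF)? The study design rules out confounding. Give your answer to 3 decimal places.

PAF ≈ 0.126

p₁ = 0.373, p₀ = 0.19.
Overall risk P(Y=1) = π·p₁ + (1−π)·p₀ = 0.15×0.373 + 0.85×0.19 = 0.21745.
Under exogeneity, PAF = [P(Y=1) − p₀] / P(Y=1).
PAF = (0.21745 − 0.19) / 0.21745 ≈ 0.1262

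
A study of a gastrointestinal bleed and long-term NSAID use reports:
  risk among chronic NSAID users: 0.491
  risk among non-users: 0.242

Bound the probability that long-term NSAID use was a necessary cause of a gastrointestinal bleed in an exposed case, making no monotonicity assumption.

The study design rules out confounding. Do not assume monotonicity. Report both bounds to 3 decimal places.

0.507 ≤ PN ≤ 1.000

Let p₁ = 0.491, p₀ = 0.242.
Under exogeneity alone the bounds on PN are max{0,(p₁−p₀)/p₁} ≤ PN ≤ min{1,(1−p₀)/p₁}.
  lower = (p₁ − p₀)/p₁ = 0.249 / 0.491 ≈ 0.5071
  upper = min{1, (1 − p₀)/p₁} = 0.758 / 0.491 ≈ 1.5438 → capped at 1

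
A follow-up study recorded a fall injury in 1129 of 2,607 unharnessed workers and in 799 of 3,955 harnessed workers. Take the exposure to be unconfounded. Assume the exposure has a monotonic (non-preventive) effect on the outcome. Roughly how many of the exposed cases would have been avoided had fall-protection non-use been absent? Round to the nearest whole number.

p₁ = P(outcome | exposed) = 1129/2607 = 0.43306
p₀ = P(outcome | unexposed) = 799/3955 = 0.20202
PN = (p₁ − p₀)/p₁ = (0.43306 − 0.20202) / 0.43306 ≈ 0.53350.
Attributable cases ≈ PN × (exposed cases) = 0.53350 × 1129 ≈ 602.33.

about 602 cases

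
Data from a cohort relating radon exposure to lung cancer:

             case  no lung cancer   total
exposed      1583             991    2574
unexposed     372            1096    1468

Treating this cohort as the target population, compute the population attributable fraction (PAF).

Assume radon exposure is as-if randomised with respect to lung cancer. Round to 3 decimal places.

PAF ≈ 0.476

p₁ = P(outcome | exposed) = 1583/2574 = 0.615
p₀ = P(outcome | unexposed) = 372/1468 = 0.25341
Exposure prevalence π = 2574/4042 = 0.63681; overall risk P(Y=1) = 0.48367.
Under exogeneity, PAF = [P(Y=1) − p₀]/P(Y=1).
PAF = (0.48367 − 0.25341) / 0.48367 ≈ 0.4761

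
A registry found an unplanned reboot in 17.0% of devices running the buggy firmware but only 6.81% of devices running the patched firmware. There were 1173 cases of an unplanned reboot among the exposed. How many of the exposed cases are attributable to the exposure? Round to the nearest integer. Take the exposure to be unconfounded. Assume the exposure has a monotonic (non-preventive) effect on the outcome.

p₁ = 0.17, p₀ = 0.0681.
PN = (p₁ − p₀)/p₁ = (0.17 − 0.0681) / 0.17 ≈ 0.59941.
Attributable cases ≈ PN × (exposed cases) = 0.59941 × 1173 ≈ 703.11.

about 703 cases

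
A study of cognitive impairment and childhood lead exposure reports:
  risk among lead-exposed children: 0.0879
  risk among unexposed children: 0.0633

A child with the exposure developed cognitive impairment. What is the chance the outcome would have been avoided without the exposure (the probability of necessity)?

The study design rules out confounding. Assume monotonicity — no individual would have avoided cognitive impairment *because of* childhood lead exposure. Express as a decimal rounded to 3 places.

Let p₁ = 0.0879, p₀ = 0.0633.
Under exogeneity and monotonicity, PN = (p₁ − p₀) / p₁.
PN = (0.0879 − 0.0633) / 0.0879 = 0.0246 / 0.0879 ≈ 0.2799

PN ≈ 0.280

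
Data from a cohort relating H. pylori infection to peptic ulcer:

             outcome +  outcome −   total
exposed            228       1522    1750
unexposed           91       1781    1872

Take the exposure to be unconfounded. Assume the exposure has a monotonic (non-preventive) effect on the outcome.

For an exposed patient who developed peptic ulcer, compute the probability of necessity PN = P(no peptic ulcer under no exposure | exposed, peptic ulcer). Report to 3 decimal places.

PN ≈ 0.627

p₁ = P(outcome | exposed) = 228/1750 = 0.13029
p₀ = P(outcome | unexposed) = 91/1872 = 0.048611
Under exogeneity and monotonicity, PN = (p₁ − p₀) / p₁.
PN = (0.13029 − 0.048611) / 0.13029 = 0.081675 / 0.13029 ≈ 0.6269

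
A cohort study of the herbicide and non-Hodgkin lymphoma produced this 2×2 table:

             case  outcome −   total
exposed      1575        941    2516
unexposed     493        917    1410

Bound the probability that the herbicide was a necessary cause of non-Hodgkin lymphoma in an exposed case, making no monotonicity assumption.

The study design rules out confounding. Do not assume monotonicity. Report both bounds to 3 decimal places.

0.441 ≤ PN ≤ 1.000

p₁ = P(outcome | exposed) = 1575/2516 = 0.62599
p₀ = P(outcome | unexposed) = 493/1410 = 0.34965
Under exogeneity alone the bounds on PN are max{0,(p₁−p₀)/p₁} ≤ PN ≤ min{1,(1−p₀)/p₁}.
  lower = (p₁ − p₀)/p₁ = 0.27635 / 0.62599 ≈ 0.4415
  upper = min{1, (1 − p₀)/p₁} = 0.65035 / 0.62599 ≈ 1.0389 → capped at 1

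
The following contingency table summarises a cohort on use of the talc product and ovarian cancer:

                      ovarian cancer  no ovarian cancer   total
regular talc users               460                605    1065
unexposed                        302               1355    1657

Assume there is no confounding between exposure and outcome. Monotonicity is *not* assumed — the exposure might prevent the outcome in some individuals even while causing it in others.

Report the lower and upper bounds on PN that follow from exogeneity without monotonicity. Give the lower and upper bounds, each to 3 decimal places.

0.578 ≤ PN ≤ 1.000

p₁ = P(outcome | exposed) = 460/1065 = 0.43192
p₀ = P(outcome | unexposed) = 302/1657 = 0.18226
Under exogeneity alone the bounds on PN are max{0,(p₁−p₀)/p₁} ≤ PN ≤ min{1,(1−p₀)/p₁}.
  lower = (p₁ − p₀)/p₁ = 0.24967 / 0.43192 ≈ 0.5780
  upper = min{1, (1 − p₀)/p₁} = 0.81774 / 0.43192 ≈ 1.8933 → capped at 1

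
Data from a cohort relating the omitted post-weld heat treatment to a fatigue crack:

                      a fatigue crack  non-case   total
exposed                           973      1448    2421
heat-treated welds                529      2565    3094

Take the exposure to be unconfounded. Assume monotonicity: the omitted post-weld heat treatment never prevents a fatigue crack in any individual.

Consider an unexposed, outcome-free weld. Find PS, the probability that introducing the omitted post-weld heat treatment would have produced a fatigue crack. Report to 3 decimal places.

p₁ = P(outcome | exposed) = 973/2421 = 0.4019
p₀ = P(outcome | unexposed) = 529/3094 = 0.17098
Under exogeneity and monotonicity, PS = (p₁ − p₀) / (1 − p₀).
PS = (0.4019 − 0.17098) / (1 − 0.17098) = 0.23092 / 0.82902 ≈ 0.2785

PS ≈ 0.279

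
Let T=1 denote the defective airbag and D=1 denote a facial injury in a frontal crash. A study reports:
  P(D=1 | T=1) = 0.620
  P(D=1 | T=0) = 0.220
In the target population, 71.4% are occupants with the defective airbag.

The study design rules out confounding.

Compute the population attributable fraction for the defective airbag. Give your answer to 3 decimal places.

PAF ≈ 0.565

Let p₁ = 0.62, p₀ = 0.22.
Overall risk P(Y=1) = π·p₁ + (1−π)·p₀ = 0.714×0.62 + 0.286×0.22 = 0.5056.
Under exogeneity, PAF = [P(Y=1) − p₀] / P(Y=1).
PAF = (0.5056 − 0.22) / 0.5056 ≈ 0.5649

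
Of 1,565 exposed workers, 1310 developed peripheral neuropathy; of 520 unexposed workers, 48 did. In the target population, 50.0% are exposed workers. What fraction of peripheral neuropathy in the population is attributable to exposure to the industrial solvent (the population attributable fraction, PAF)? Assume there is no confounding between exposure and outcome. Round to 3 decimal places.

PAF ≈ 0.801

p₁ = P(outcome | exposed) = 1310/1565 = 0.83706
p₀ = P(outcome | unexposed) = 48/520 = 0.092308
Overall risk P(Y=1) = π·p₁ + (1−π)·p₀ = 0.5×0.83706 + 0.5×0.092308 = 0.46468.
Under exogeneity, PAF = [P(Y=1) − p₀] / P(Y=1).
PAF = (0.46468 − 0.092308) / 0.46468 ≈ 0.8014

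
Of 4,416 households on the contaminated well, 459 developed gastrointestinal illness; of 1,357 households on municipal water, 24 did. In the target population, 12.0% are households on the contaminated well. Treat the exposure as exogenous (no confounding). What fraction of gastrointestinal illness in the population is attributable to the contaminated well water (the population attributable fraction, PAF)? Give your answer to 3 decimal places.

p₁ = P(outcome | exposed) = 459/4416 = 0.10394
p₀ = P(outcome | unexposed) = 24/1357 = 0.017686
Overall risk P(Y=1) = π·p₁ + (1−π)·p₀ = 0.12×0.10394 + 0.88×0.017686 = 0.028037.
Under exogeneity, PAF = [P(Y=1) − p₀] / P(Y=1).
PAF = (0.028037 − 0.017686) / 0.028037 ≈ 0.3692

PAF ≈ 0.369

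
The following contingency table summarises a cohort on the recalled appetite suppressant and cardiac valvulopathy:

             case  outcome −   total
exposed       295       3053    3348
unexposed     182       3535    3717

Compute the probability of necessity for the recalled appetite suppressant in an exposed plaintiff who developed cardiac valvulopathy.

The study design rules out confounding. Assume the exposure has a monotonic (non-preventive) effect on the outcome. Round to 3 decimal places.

PN ≈ 0.444

p₁ = P(outcome | exposed) = 295/3348 = 0.088112
p₀ = P(outcome | unexposed) = 182/3717 = 0.048964
Under exogeneity and monotonicity, PN = (p₁ − p₀)/p₁.
PN = (0.088112 − 0.048964) / 0.088112 ≈ 0.4443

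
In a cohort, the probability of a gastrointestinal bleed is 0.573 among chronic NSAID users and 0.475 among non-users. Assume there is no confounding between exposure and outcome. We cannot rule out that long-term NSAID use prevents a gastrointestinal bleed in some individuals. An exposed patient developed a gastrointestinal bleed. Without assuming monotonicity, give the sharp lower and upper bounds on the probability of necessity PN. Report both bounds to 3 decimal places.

Let p₁ = 0.573, p₀ = 0.475.
Under exogeneity alone the bounds on PN are max{0,(p₁−p₀)/p₁} ≤ PN ≤ min{1,(1−p₀)/p₁}.
  lower = (p₁ − p₀)/p₁ = 0.098 / 0.573 ≈ 0.1710
  upper = min{1, (1 − p₀)/p₁} = 0.525 / 0.573 ≈ 0.9162

0.171 ≤ PN ≤ 0.916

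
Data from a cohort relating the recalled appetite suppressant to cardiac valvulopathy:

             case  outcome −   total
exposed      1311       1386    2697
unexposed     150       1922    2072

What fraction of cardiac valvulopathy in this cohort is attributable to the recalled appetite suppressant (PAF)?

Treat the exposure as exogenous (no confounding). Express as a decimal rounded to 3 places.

p₁ = P(outcome | exposed) = 1311/2697 = 0.4861
p₀ = P(outcome | unexposed) = 150/2072 = 0.072394
Exposure prevalence π = 2697/4769 = 0.56553; overall risk P(Y=1) = 0.30635.
Under exogeneity, PAF = [P(Y=1) − p₀]/P(Y=1).
PAF = (0.30635 − 0.072394) / 0.30635 ≈ 0.7637

PAF ≈ 0.764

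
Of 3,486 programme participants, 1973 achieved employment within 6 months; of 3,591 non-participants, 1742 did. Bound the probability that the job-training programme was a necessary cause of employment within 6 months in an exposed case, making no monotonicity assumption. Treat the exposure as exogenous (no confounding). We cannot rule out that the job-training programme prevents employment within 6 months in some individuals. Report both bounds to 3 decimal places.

0.143 ≤ PN ≤ 0.910

p₁ = P(outcome | exposed) = 1973/3486 = 0.56598
p₀ = P(outcome | unexposed) = 1742/3591 = 0.4851
Under exogeneity alone the bounds on PN are max{0,(p₁−p₀)/p₁} ≤ PN ≤ min{1,(1−p₀)/p₁}.
  lower = (p₁ − p₀)/p₁ = 0.080877 / 0.56598 ≈ 0.1429
  upper = min{1, (1 − p₀)/p₁} = 0.5149 / 0.56598 ≈ 0.9097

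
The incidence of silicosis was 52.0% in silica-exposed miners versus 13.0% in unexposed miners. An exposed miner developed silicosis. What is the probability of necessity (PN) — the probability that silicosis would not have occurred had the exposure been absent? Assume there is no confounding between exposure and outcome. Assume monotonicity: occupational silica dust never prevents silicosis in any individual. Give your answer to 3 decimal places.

PN ≈ 0.750

p₁ = 0.52, p₀ = 0.13.
Under exogeneity and monotonicity, PN = (p₁ − p₀) / p₁.
PN = (0.52 − 0.13) / 0.52 = 0.39 / 0.52 ≈ 0.7500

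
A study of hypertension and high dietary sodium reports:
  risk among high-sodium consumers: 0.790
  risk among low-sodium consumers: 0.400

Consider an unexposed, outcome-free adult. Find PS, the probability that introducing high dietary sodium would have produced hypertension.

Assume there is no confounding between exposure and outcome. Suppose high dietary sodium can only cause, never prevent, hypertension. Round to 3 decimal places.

PS ≈ 0.650

Let p₁ = 0.79, p₀ = 0.4.
Under exogeneity and monotonicity, PS = (p₁ − p₀) / (1 − p₀).
PS = (0.79 − 0.4) / (1 − 0.4) = 0.39 / 0.6 ≈ 0.6500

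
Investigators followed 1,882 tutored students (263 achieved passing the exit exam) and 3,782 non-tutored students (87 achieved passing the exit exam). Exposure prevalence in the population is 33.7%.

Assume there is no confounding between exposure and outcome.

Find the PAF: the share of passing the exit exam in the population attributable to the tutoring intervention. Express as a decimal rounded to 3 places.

p₁ = P(outcome | exposed) = 263/1882 = 0.13974
p₀ = P(outcome | unexposed) = 87/3782 = 0.023004
Overall risk P(Y=1) = π·p₁ + (1−π)·p₀ = 0.337×0.13974 + 0.663×0.023004 = 0.062346.
Under exogeneity, PAF = [P(Y=1) − p₀] / P(Y=1).
PAF = (0.062346 − 0.023004) / 0.062346 ≈ 0.6310

PAF ≈ 0.631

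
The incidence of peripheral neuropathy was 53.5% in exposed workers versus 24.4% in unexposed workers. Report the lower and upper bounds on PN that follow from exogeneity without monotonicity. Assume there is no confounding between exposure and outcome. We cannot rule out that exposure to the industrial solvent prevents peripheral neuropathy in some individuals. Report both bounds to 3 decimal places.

p₁ = 0.535, p₀ = 0.244.
Under exogeneity alone the bounds on PN are max{0,(p₁−p₀)/p₁} ≤ PN ≤ min{1,(1−p₀)/p₁}.
  lower = (p₁ − p₀)/p₁ = 0.291 / 0.535 ≈ 0.5439
  upper = min{1, (1 − p₀)/p₁} = 0.756 / 0.535 ≈ 1.4131 → capped at 1

0.544 ≤ PN ≤ 1.000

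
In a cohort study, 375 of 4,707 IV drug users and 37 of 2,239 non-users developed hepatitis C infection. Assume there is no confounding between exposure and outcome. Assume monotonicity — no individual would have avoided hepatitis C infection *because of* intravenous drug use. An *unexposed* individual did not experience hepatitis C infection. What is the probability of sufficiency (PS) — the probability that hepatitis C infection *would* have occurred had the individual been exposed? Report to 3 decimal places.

PS ≈ 0.064

p₁ = P(outcome | exposed) = 375/4707 = 0.079669
p₀ = P(outcome | unexposed) = 37/2239 = 0.016525
Under exogeneity and monotonicity, PS = (p₁ − p₀) / (1 − p₀).
PS = (0.079669 − 0.016525) / (1 − 0.016525) = 0.063143 / 0.98347 ≈ 0.0642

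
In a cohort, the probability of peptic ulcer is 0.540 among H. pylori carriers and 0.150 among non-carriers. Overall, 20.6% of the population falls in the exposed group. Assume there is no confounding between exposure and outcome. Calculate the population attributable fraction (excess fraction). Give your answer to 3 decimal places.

PAF ≈ 0.349

Let p₁ = 0.54, p₀ = 0.15.
Overall risk P(Y=1) = π·p₁ + (1−π)·p₀ = 0.206×0.54 + 0.794×0.15 = 0.23034.
Under exogeneity, PAF = [P(Y=1) − p₀] / P(Y=1).
PAF = (0.23034 − 0.15) / 0.23034 ≈ 0.3488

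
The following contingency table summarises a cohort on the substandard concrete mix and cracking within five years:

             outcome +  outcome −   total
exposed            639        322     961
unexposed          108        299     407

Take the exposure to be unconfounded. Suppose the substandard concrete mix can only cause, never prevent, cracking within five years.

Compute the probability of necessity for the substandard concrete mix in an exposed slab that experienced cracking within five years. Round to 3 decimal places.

PN ≈ 0.601

p₁ = P(outcome | exposed) = 639/961 = 0.66493
p₀ = P(outcome | unexposed) = 108/407 = 0.26536
Under exogeneity and monotonicity, PN = (p₁ − p₀) / p₁.
PN = (0.66493 − 0.26536) / 0.66493 = 0.39958 / 0.66493 ≈ 0.6009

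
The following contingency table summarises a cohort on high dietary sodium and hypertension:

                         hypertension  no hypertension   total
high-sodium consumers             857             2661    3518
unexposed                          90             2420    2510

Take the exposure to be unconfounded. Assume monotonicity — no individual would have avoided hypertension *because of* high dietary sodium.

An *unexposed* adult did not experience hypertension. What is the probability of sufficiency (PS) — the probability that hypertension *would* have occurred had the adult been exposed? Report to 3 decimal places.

p₁ = P(outcome | exposed) = 857/3518 = 0.2436
p₀ = P(outcome | unexposed) = 90/2510 = 0.035857
Under exogeneity and monotonicity, PS = (p₁ − p₀)/(1 − p₀).
PS = (0.2436 − 0.035857) / 0.96414 ≈ 0.2155

PS ≈ 0.215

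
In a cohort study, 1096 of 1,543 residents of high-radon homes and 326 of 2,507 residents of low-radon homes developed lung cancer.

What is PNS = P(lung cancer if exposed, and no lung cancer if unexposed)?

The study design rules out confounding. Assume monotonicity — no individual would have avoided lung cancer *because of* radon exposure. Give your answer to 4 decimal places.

PNS ≈ 0.5803

p₁ = P(outcome | exposed) = 1096/1543 = 0.7103
p₀ = P(outcome | unexposed) = 326/2507 = 0.13004
Under exogeneity and monotonicity, PNS = p₁ − p₀.
PNS = 0.7103 − 0.13004 = 0.58027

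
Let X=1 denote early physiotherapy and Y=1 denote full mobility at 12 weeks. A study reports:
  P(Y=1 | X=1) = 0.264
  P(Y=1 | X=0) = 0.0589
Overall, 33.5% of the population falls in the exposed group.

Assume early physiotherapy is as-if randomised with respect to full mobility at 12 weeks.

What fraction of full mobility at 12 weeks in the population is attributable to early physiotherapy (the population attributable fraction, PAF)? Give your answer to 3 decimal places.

PAF ≈ 0.538

Let p₁ = 0.264, p₀ = 0.0589.
Overall risk P(Y=1) = π·p₁ + (1−π)·p₀ = 0.335×0.264 + 0.665×0.0589 = 0.12761.
Under exogeneity, PAF = [P(Y=1) − p₀] / P(Y=1).
PAF = (0.12761 − 0.0589) / 0.12761 ≈ 0.5384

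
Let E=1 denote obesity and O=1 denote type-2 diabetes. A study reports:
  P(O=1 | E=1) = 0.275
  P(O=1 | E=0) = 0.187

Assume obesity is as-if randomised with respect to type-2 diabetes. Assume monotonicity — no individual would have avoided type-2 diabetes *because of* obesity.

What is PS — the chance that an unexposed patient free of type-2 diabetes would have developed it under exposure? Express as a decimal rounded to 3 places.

Let p₁ = 0.275, p₀ = 0.187.
Under exogeneity and monotonicity, PS = (p₁ − p₀) / (1 − p₀).
PS = (0.275 − 0.187) / (1 − 0.187) = 0.088 / 0.813 ≈ 0.1082

PS ≈ 0.108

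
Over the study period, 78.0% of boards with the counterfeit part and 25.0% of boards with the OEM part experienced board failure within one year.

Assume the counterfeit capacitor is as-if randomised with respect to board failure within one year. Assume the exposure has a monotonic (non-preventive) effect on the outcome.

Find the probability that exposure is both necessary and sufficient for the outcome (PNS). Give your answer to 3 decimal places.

PNS ≈ 0.530

p₁ = 0.78, p₀ = 0.25.
Under exogeneity and monotonicity, PNS = p₁ − p₀.
PNS = 0.78 − 0.25 = 0.53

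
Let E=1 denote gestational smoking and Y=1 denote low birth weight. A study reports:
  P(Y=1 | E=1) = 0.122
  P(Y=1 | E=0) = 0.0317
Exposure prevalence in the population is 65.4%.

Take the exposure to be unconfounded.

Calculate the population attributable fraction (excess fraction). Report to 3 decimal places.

PAF ≈ 0.651

Let p₁ = 0.122, p₀ = 0.0317.
Overall risk P(Y=1) = π·p₁ + (1−π)·p₀ = 0.654×0.122 + 0.346×0.0317 = 0.090756.
Under exogeneity, PAF = [P(Y=1) − p₀] / P(Y=1).
PAF = (0.090756 − 0.0317) / 0.090756 ≈ 0.6507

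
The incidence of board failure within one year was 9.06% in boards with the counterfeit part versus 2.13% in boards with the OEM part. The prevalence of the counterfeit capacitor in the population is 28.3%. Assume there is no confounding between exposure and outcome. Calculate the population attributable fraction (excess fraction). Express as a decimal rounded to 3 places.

PAF ≈ 0.479

p₁ = 0.0906, p₀ = 0.0213.
Overall risk P(Y=1) = π·p₁ + (1−π)·p₀ = 0.283×0.0906 + 0.717×0.0213 = 0.040912.
Under exogeneity, PAF = [P(Y=1) − p₀] / P(Y=1).
PAF = (0.040912 − 0.0213) / 0.040912 ≈ 0.4794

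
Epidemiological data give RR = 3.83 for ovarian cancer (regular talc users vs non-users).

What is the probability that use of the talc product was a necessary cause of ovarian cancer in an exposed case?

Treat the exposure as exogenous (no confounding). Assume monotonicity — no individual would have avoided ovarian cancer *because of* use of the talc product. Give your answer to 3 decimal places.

PN ≈ 0.739

Under exogeneity and monotonicity, PN = (RR − 1) / RR = 1 − 1/RR.
PN = (3.83 − 1) / 3.83 = 2.83 / 3.83 ≈ 0.7389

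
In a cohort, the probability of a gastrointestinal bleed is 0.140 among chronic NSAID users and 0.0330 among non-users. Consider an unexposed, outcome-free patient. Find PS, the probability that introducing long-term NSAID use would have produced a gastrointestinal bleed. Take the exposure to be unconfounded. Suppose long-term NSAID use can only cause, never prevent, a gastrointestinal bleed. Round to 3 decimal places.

Let p₁ = 0.14, p₀ = 0.033.
Under exogeneity and monotonicity, PS = (p₁ − p₀) / (1 − p₀).
PS = (0.14 − 0.033) / (1 − 0.033) = 0.107 / 0.967 ≈ 0.1107

PS ≈ 0.111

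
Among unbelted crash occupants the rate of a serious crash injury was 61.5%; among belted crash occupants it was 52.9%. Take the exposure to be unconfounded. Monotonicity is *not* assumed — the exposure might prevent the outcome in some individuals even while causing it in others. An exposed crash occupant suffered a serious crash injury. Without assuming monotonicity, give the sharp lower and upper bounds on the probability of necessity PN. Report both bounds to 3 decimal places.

0.140 ≤ PN ≤ 0.766

p₁ = 0.615, p₀ = 0.529.
Under exogeneity alone the bounds on PN are max{0,(p₁−p₀)/p₁} ≤ PN ≤ min{1,(1−p₀)/p₁}.
  lower = (p₁ − p₀)/p₁ = 0.086 / 0.615 ≈ 0.1398
  upper = min{1, (1 − p₀)/p₁} = 0.471 / 0.615 ≈ 0.7659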